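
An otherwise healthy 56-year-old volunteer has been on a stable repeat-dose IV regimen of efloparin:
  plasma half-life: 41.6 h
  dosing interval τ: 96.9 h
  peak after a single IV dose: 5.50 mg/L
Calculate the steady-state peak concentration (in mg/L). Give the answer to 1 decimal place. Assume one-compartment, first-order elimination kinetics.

6.9 mg/L

k = ln2 / t½ = 0.693147 / 41.6 = 0.01666 h⁻¹
e^(−kτ) = e^(−0.01666 × 96.9) = 0.1990
Accumulation ratio R = 1 / (1 − e^(−kτ)) = 1 / (1 − 0.1990) = 1.248
Steady-state peak = C₀ × R = 5.50 × 1.248 = 6.864 mg/L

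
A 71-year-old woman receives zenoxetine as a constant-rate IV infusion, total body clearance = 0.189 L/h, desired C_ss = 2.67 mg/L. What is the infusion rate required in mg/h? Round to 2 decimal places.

0.50 mg/h

At steady state, infusion rate R₀ = Css × CL = 2.67 × 0.1890 = 0.5046 mg/h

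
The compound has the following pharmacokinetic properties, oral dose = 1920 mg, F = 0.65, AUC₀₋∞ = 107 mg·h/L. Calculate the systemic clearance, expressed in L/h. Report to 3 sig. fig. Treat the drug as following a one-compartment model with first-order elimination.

11.7 L/h

CL = F·Dose / AUC = 0.65 × 1920 / 107 = 11.66 L/h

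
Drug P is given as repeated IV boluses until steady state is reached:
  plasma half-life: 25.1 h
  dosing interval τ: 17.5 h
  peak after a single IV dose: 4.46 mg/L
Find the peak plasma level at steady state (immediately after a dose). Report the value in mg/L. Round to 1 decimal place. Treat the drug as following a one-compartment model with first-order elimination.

11.6 mg/L

k = ln2 / t½ = 0.693147 / 25.1 = 0.02762 h⁻¹
e^(−kτ) = e^(−0.02762 × 17.5) = 0.6167
Accumulation ratio R = 1 / (1 − e^(−kτ)) = 1 / (1 − 0.6167) = 2.609
Steady-state peak = C₀ × R = 4.46 × 2.609 = 11.64 mg/L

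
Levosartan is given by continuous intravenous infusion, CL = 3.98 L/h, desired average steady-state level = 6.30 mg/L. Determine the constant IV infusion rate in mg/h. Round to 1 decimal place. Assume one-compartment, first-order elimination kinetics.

25.1 mg/h

At steady state, infusion rate R₀ = Css × CL = 6.30 × 3.980 = 25.07 mg/h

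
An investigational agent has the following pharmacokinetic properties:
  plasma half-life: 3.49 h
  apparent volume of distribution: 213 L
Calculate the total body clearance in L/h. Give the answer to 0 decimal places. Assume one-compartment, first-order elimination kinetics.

k = ln2 / t½ = 0.693147 / 3.49 = 0.1986 h⁻¹
CL = k × Vd = 0.1986 × 213 = 42.30 L/h

42 L/h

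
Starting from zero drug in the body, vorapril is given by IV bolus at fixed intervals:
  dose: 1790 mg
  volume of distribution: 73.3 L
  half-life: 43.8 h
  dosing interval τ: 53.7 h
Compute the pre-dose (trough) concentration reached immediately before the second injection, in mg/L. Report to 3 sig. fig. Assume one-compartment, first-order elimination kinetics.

10.4 mg/L

C₀ per dose = Dose / Vd = 1790 / 73.3 = 24.42 mg/L
k = ln2 / t½ = 0.693147 / 43.8 = 0.01583 h⁻¹
Fraction remaining after one interval: r = e^(−kτ) = e^(−0.01583 × 53.7) = 0.4274
Before dose 2, 1 dose has been given (aged 1τ).
C_trough = C₀ × r = 24.42 × 0.4274 = 10.44 mg/L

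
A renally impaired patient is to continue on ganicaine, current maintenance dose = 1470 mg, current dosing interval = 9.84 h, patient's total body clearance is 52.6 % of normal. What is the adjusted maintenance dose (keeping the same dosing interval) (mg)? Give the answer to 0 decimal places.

To keep the same average steady-state level, dosing rate must scale with clearance.
CL ratio = 52.6 / 100 = 0.5260
New dose (same interval) = 1470 × 0.5260 = 773.2 mg

773 mg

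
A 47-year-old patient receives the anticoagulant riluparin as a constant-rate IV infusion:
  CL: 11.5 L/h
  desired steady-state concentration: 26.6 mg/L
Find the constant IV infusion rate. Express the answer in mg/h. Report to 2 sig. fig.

At steady state, infusion rate R₀ = Css × CL = 26.6 × 11.50 = 305.9 mg/h

310 mg/h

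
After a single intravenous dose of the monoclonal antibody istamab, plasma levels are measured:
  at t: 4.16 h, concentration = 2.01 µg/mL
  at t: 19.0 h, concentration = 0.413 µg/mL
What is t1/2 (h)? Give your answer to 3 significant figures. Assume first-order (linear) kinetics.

k = ln(C₁/C₂) / (t₂ − t₁) = ln(2.01/0.413) / (19.0 − 4.16)
  = 1.582 / 14.84 = 0.1066 h⁻¹
t½ = ln2 / k = 0.693147 / 0.1066 = 6.502 h

6.50 h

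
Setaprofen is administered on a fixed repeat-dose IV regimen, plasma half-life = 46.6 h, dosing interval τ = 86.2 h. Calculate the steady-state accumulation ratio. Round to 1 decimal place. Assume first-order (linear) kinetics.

1.4

k = ln2 / t½ = 0.693147 / 46.6 = 0.01487 h⁻¹
e^(−kτ) = e^(−0.01487 × 86.2) = 0.2775
Accumulation ratio R = 1 / (1 − e^(−kτ)) = 1 / (1 − 0.2775) = 1.384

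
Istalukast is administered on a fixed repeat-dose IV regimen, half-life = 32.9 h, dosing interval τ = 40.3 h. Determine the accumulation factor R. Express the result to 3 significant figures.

1.75

k = ln2 / t½ = 0.693147 / 32.9 = 0.02107 h⁻¹
e^(−kτ) = e^(−0.02107 × 40.3) = 0.4278
Accumulation ratio R = 1 / (1 − e^(−kτ)) = 1 / (1 − 0.4278) = 1.748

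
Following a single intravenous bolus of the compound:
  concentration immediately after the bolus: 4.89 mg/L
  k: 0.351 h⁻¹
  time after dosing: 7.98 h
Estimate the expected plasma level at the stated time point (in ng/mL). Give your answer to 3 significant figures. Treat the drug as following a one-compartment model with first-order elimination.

297 ng/mL

C = C₀ · e^(−k·t) = 4.890 × e^(−0.3510 × 7.98)
  = 4.890 × 0.06075 = 0.2971 mg/L
Convert: 0.2971 mg/L × 1000 = 297.1 ng/mL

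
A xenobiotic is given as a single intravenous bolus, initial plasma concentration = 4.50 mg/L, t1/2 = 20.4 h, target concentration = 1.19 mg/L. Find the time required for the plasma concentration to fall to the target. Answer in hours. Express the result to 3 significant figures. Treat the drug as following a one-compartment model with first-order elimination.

39.1 h

k = ln2 / t½ = 0.693147 / 20.4 = 0.03398 h⁻¹
t = ln(C₀ / C) / k = ln(4.500 / 1.19) / 0.03398
  = ln(3.782) / 0.03398 = 1.330 / 0.03398 = 39.14 h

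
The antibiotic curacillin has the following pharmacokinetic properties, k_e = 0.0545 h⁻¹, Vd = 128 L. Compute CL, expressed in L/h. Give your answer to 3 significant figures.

6.98 L/h

CL = k × Vd = 0.0545 × 128 = 6.976 L/h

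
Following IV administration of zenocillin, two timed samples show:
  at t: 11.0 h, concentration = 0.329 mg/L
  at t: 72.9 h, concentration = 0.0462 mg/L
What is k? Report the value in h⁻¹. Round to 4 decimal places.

k = ln(C₁/C₂) / (t₂ − t₁) = ln(0.329/0.0462) / (72.9 − 11.0)
  = 1.963 / 61.90 = 0.03171 h⁻¹

0.0317 h⁻¹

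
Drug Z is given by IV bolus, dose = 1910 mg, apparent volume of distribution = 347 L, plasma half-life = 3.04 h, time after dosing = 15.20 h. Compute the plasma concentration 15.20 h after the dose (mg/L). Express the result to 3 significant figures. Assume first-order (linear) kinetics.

C₀ = Dose / Vd = 1910 / 347 = 5.504 mg/L
k = ln2 / t½ = 0.693147 / 3.04 = 0.2280 h⁻¹
t / t½ = 15.20 / 3.04 = 5 half-lives
C = C₀ × (1/2)^5 = 5.504 × 0.03125 = 0.1720 mg/L

0.172 mg/L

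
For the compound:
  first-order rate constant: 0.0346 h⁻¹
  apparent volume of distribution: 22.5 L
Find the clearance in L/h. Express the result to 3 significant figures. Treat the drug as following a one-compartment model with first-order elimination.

CL = k × Vd = 0.0346 × 22.5 = 0.7785 L/h

0.779 L/h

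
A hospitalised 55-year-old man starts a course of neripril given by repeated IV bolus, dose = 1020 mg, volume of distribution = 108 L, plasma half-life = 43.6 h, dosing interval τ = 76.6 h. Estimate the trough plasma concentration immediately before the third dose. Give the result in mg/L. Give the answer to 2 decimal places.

C₀ per dose = Dose / Vd = 1020 / 108 = 9.444 mg/L
k = ln2 / t½ = 0.693147 / 43.6 = 0.01590 h⁻¹
Fraction remaining after one interval: r = e^(−kτ) = e^(−0.01590 × 76.6) = 0.2958
Before dose 3, 2 doses have been given (aged 1τ, 2τ).
C_trough = C₀ × (r + r²) = 9.444 × (0.2958 + 0.08750) = 3.620 mg/L

3.62 mg/L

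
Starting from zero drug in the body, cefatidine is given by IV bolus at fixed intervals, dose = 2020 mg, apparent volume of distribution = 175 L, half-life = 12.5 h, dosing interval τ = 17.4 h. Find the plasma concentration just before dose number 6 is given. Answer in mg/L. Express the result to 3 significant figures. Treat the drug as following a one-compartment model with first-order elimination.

C₀ per dose = Dose / Vd = 2020 / 175 = 11.54 mg/L
k = ln2 / t½ = 0.693147 / 12.5 = 0.05545 h⁻¹
Fraction remaining after one interval: r = e^(−kτ) = e^(−0.05545 × 17.4) = 0.3810
Before dose 6, 5 doses have been given (aged 1τ, 2τ, 3τ, 4τ, 5τ).
C_trough = C₀ × (r + r² + … + r^5) = C₀ × r(1−r^5)/(1−r)
        = 11.54 × 0.3810 × (1 − 0.008028) / (1 − 0.3810) = 7.046 mg/L

7.05 mg/L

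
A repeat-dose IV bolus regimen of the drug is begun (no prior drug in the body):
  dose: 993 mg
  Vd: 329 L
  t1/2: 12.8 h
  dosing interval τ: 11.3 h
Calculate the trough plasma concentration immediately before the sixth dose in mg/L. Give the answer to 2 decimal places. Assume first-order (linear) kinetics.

C₀ per dose = Dose / Vd = 993 / 329 = 3.018 mg/L
k = ln2 / t½ = 0.693147 / 12.8 = 0.05415 h⁻¹
Fraction remaining after one interval: r = e^(−kτ) = e^(−0.05415 × 11.3) = 0.5423
Before dose 6, 5 doses have been given (aged 1τ, 2τ, 3τ, 4τ, 5τ).
C_trough = C₀ × (r + r² + … + r^5) = C₀ × r(1−r^5)/(1−r)
        = 3.018 × 0.5423 × (1 − 0.04690) / (1 − 0.5423) = 3.408 mg/L

3.41 mg/L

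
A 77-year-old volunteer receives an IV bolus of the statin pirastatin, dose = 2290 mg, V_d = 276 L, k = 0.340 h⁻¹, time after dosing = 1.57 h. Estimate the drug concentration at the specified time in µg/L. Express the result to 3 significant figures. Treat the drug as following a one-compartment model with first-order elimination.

4870 µg/L

C₀ = Dose / Vd = 2290 / 276 = 8.297 mg/L
C = C₀ · e^(−k·t) = 8.297 × e^(−0.3400 × 1.57)
  = 8.297 × 0.5864 = 4.865 mg/L
Convert: 4.865 mg/L × 1000 = 4865 µg/L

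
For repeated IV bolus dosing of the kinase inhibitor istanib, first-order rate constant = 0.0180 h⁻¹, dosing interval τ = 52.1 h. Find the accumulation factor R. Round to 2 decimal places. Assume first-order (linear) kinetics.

1.64

e^(−kτ) = e^(−0.01800 × 52.1) = 0.3915
Accumulation ratio R = 1 / (1 − e^(−kτ)) = 1 / (1 − 0.3915) = 1.643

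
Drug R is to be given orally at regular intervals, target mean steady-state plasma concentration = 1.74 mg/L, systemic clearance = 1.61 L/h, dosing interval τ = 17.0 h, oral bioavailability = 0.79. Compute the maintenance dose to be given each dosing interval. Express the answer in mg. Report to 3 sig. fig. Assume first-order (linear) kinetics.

60.3 mg

At steady state, F × (Dose/τ) = Css × CL.
Dose = Css × CL × τ / F = 1.74 × 1.610 × 17.0 / 0.79 = 60.28 mg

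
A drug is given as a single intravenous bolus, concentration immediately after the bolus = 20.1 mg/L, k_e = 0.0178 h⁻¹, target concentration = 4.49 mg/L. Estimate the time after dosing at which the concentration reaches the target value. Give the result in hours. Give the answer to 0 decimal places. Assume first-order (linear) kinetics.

t = ln(C₀ / C) / k = ln(20.10 / 4.49) / 0.01780
  = ln(4.477) / 0.01780 = 1.499 / 0.01780 = 84.21 h

84 h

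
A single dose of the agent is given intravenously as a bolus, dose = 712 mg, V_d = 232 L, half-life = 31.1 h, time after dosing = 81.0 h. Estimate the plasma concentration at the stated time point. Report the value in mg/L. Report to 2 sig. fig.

0.50 mg/L

C₀ = Dose / Vd = 712.0 / 232 = 3.069 mg/L
k = ln2 / t½ = 0.693147 / 31.1 = 0.02229 h⁻¹
C = C₀ · e^(−k·t) = 3.069 × e^(−0.02229 × 81.0)
  = 3.069 × 0.1644 = 0.5045 mg/L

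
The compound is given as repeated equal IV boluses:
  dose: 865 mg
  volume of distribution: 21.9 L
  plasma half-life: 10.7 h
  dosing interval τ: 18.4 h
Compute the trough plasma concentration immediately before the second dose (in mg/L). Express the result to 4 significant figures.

C₀ per dose = Dose / Vd = 865 / 21.9 = 39.50 mg/L
k = ln2 / t½ = 0.693147 / 10.7 = 0.06478 h⁻¹
Fraction remaining after one interval: r = e^(−kτ) = e^(−0.06478 × 18.4) = 0.3036
Before dose 2, 1 dose has been given (aged 1τ).
C_trough = C₀ × r = 39.50 × 0.3036 = 11.99 mg/L

11.99 mg/L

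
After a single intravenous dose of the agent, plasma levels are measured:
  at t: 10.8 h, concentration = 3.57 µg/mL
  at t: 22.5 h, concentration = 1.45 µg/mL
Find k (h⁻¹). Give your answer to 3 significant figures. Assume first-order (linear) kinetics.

k = ln(C₁/C₂) / (t₂ − t₁) = ln(3.57/1.45) / (22.5 − 10.8)
  = 0.9010 / 11.70 = 0.07701 h⁻¹

0.0770 h⁻¹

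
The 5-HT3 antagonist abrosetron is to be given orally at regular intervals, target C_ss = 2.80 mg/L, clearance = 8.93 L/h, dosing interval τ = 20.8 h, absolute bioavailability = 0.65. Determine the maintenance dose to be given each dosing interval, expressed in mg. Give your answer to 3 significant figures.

800 mg

At steady state, F × (Dose/τ) = Css × CL.
Dose = Css × CL × τ / F = 2.80 × 8.930 × 20.8 / 0.65 = 800.1 mg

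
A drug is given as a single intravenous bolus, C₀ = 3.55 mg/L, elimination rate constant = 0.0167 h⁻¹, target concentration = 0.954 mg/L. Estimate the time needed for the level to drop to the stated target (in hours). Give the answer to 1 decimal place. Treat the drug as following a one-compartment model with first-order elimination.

t = ln(C₀ / C) / k = ln(3.550 / 0.954) / 0.01670
  = ln(3.721) / 0.01670 = 1.314 / 0.01670 = 78.68 h

78.7 h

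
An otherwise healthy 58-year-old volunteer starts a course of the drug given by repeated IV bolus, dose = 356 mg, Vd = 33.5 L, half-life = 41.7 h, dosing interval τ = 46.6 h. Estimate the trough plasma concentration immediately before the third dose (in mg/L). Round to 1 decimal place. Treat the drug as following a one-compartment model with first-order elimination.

7.2 mg/L

C₀ per dose = Dose / Vd = 356 / 33.5 = 10.63 mg/L
k = ln2 / t½ = 0.693147 / 41.7 = 0.01662 h⁻¹
Fraction remaining after one interval: r = e^(−kτ) = e^(−0.01662 × 46.6) = 0.4609
Before dose 3, 2 doses have been given (aged 1τ, 2τ).
C_trough = C₀ × (r + r²) = 10.63 × (0.4609 + 0.2124) = 7.157 mg/L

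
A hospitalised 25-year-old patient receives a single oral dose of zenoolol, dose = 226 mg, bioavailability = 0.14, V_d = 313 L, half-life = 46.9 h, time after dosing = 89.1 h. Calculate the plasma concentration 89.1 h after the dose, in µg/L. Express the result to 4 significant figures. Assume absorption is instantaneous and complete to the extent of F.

27.09 µg/L

Amount reaching circulation = F × Dose = 0.14 × 226.0 = 31.64 mg
C₀ = F·Dose / Vd = 31.64 / 313 = 0.1011 mg/L
k = ln2 / t½ = 0.693147 / 46.9 = 0.01478 h⁻¹
C = C₀ · e^(−k·t) = 0.1011 × e^(−0.01478 × 89.1)
  = 0.1011 × 0.2680 = 0.02709 mg/L
Convert: 0.02709 mg/L × 1000 = 27.09 µg/L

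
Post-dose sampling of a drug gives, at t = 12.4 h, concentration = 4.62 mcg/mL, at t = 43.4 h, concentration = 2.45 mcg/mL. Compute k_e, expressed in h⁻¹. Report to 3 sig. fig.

0.0205 h⁻¹

k = ln(C₁/C₂) / (t₂ − t₁) = ln(4.62/2.45) / (43.4 − 12.4)
  = 0.6343 / 31.00 = 0.02046 h⁻¹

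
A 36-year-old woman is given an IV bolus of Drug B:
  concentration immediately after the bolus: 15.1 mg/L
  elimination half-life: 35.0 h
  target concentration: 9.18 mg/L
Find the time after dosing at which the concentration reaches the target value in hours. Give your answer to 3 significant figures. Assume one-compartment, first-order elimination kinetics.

25.1 h

k = ln2 / t½ = 0.693147 / 35.0 = 0.01980 h⁻¹
t = ln(C₀ / C) / k = ln(15.10 / 9.18) / 0.01980
  = ln(1.645) / 0.01980 = 0.4977 / 0.01980 = 25.14 h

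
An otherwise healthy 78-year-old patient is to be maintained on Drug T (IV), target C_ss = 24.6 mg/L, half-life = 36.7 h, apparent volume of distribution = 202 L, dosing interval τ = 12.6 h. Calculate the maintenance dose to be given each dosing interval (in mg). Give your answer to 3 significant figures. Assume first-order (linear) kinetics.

k = ln2 / t½ = 0.693147 / 36.7 = 0.01889 h⁻¹
CL = k × Vd = 0.01889 × 202 = 3.816 L/h
At steady state, Dose/τ = Css × CL.
Dose = Css × CL × τ = 24.6 × 3.816 × 12.6 = 1183 mg

1180 mg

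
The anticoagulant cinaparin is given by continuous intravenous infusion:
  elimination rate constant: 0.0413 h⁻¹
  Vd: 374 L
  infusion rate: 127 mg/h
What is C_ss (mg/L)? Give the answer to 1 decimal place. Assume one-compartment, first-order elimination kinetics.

8.2 mg/L

CL = k × Vd = 0.04130 × 374 = 15.45 L/h
At steady state Css = R₀ / CL = 127 / 15.45 = 8.220 mg/L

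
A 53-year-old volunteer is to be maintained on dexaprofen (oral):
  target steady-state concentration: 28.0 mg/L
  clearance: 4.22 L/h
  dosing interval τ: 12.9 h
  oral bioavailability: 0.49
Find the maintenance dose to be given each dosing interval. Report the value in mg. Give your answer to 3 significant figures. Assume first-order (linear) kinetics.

At steady state, F × (Dose/τ) = Css × CL.
Dose = Css × CL × τ / F = 28.0 × 4.220 × 12.9 / 0.49 = 3111 mg

3110 mg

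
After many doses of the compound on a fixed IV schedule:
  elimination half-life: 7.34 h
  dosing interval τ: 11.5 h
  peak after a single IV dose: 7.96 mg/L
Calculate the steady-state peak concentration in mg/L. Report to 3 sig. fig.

12.0 mg/L

k = ln2 / t½ = 0.693147 / 7.34 = 0.09443 h⁻¹
e^(−kτ) = e^(−0.09443 × 11.5) = 0.3376
Accumulation ratio R = 1 / (1 − e^(−kτ)) = 1 / (1 − 0.3376) = 1.510
Steady-state peak = C₀ × R = 7.96 × 1.510 = 12.02 mg/L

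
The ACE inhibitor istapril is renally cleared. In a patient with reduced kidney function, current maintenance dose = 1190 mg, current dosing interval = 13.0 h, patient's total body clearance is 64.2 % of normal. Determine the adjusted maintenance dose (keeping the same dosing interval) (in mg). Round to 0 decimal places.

To keep the same average steady-state level, dosing rate must scale with clearance.
CL ratio = 64.2 / 100 = 0.6420
New dose (same interval) = 1190 × 0.6420 = 764.0 mg

764 mg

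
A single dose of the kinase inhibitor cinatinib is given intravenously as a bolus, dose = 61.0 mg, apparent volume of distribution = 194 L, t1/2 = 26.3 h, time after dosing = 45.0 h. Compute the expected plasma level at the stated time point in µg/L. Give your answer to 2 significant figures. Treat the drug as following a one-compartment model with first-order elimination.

96 µg/L

C₀ = Dose / Vd = 61.00 / 194 = 0.3144 mg/L
k = ln2 / t½ = 0.693147 / 26.3 = 0.02636 h⁻¹
C = C₀ · e^(−k·t) = 0.3144 × e^(−0.02636 × 45.0)
  = 0.3144 × 0.3054 = 0.09602 mg/L
Convert: 0.09602 mg/L × 1000 = 96.02 µg/L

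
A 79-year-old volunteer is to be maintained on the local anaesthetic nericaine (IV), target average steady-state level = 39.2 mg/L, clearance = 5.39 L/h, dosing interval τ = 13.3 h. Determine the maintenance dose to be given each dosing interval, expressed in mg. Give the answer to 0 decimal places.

At steady state, Dose/τ = Css × CL.
Dose = Css × CL × τ = 39.2 × 5.390 × 13.3 = 2810 mg

2810 mg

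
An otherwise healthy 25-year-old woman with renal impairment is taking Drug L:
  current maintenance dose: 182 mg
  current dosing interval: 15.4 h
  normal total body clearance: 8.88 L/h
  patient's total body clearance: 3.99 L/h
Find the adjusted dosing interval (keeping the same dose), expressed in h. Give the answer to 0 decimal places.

To keep the same average steady-state level, dosing rate must scale with clearance.
CL ratio = 3.99 / 8.88 = 0.4493
New interval (same dose) = 15.4 / 0.4493 = 34.28 h

34 h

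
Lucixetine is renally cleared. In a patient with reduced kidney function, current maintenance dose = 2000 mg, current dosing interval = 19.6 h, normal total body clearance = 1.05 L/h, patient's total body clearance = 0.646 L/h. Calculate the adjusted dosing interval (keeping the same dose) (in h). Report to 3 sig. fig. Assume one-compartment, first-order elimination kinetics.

To keep the same average steady-state level, dosing rate must scale with clearance.
CL ratio = 0.646 / 1.05 = 0.6152
New interval (same dose) = 19.6 / 0.6152 = 31.86 h

31.9 h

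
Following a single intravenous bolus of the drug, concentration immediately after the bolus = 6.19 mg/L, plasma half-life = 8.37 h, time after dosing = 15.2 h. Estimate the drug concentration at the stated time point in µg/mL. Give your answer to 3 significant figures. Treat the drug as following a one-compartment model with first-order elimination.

k = ln2 / t½ = 0.693147 / 8.37 = 0.08281 h⁻¹
C = C₀ · e^(−k·t) = 6.190 × e^(−0.08281 × 15.2)
  = 6.190 × 0.2840 = 1.758 mg/L
(1.758 mg/L = 1.758 µg/mL)

1.76 µg/mL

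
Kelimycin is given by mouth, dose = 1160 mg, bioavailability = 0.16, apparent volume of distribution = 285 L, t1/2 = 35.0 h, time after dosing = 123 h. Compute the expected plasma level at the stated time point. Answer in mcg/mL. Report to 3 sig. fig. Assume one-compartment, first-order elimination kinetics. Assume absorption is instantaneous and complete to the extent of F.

0.0570 mcg/mL

Amount reaching circulation = F × Dose = 0.16 × 1160 = 185.6 mg
C₀ = F·Dose / Vd = 185.6 / 285 = 0.6512 mg/L
k = ln2 / t½ = 0.693147 / 35.0 = 0.01980 h⁻¹
C = C₀ · e^(−k·t) = 0.6512 × e^(−0.01980 × 123)
  = 0.6512 × 0.08756 = 0.05702 mg/L
(0.05702 mg/L = 0.05702 mcg/mL)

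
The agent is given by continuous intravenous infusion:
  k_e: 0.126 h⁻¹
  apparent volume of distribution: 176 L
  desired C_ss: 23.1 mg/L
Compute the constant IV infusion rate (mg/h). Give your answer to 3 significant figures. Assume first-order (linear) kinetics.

CL = k × Vd = 0.1260 × 176 = 22.18 L/h
At steady state, infusion rate R₀ = Css × CL = 23.1 × 22.18 = 512.4 mg/h

512 mg/h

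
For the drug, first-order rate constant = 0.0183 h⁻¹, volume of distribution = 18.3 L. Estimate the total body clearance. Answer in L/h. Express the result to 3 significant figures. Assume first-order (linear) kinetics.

CL = k × Vd = 0.0183 × 18.3 = 0.3349 L/h

0.335 L/h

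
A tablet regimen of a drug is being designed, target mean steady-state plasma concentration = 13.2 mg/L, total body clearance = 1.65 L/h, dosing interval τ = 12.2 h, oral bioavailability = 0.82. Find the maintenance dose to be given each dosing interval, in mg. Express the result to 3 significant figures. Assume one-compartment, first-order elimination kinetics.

At steady state, F × (Dose/τ) = Css × CL.
Dose = Css × CL × τ / F = 13.2 × 1.650 × 12.2 / 0.82 = 324.0 mg

324 mg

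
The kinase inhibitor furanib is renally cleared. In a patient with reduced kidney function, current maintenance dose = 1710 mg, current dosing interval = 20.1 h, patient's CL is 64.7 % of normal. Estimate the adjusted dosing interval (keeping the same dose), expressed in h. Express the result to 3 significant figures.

To keep the same average steady-state level, dosing rate must scale with clearance.
CL ratio = 64.7 / 100 = 0.6470
New interval (same dose) = 20.1 / 0.6470 = 31.07 h

31.1 h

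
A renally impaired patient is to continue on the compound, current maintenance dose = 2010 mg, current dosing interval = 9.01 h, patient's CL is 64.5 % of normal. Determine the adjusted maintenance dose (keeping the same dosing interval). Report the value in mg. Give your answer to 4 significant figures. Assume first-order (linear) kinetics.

1296 mg

To keep the same average steady-state level, dosing rate must scale with clearance.
CL ratio = 64.5 / 100 = 0.6450
New dose (same interval) = 2010 × 0.6450 = 1296 mg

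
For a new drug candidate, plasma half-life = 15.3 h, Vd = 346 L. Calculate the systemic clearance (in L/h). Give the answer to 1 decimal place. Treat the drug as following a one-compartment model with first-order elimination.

k = ln2 / t½ = 0.693147 / 15.3 = 0.04530 h⁻¹
CL = k × Vd = 0.04530 × 346 = 15.67 L/h

15.7 L/h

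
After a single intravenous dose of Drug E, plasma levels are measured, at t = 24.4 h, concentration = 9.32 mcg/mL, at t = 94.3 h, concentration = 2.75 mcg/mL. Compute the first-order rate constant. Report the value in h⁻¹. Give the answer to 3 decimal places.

k = ln(C₁/C₂) / (t₂ − t₁) = ln(9.32/2.75) / (94.3 − 24.4)
  = 1.221 / 69.90 = 0.01747 h⁻¹

0.017 h⁻¹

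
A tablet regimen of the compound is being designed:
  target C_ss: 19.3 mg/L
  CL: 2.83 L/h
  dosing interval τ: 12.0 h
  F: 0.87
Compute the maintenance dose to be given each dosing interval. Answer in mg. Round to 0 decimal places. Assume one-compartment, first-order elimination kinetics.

At steady state, F × (Dose/τ) = Css × CL.
Dose = Css × CL × τ / F = 19.3 × 2.830 × 12.0 / 0.87 = 753.4 mg

753 mg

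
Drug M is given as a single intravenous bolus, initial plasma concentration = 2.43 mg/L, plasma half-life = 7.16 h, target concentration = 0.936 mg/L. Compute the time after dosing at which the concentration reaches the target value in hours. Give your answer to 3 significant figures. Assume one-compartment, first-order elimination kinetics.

k = ln2 / t½ = 0.693147 / 7.16 = 0.09681 h⁻¹
t = ln(C₀ / C) / k = ln(2.430 / 0.936) / 0.09681
  = ln(2.596) / 0.09681 = 0.9540 / 0.09681 = 9.854 h

9.85 h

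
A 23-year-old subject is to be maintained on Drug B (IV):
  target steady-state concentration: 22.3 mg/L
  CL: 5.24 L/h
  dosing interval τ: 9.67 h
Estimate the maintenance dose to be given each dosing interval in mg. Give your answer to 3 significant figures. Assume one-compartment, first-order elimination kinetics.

1130 mg

At steady state, Dose/τ = Css × CL.
Dose = Css × CL × τ = 22.3 × 5.240 × 9.67 = 1130 mg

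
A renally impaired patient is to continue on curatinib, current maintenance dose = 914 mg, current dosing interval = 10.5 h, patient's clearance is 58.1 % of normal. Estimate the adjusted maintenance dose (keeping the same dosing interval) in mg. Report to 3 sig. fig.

531 mg

To keep the same average steady-state level, dosing rate must scale with clearance.
CL ratio = 58.1 / 100 = 0.5810
New dose (same interval) = 914 × 0.5810 = 531.0 mg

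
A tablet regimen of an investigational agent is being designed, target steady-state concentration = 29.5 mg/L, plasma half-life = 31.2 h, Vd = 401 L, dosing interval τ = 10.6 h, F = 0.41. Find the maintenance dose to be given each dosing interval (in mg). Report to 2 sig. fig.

k = ln2 / t½ = 0.693147 / 31.2 = 0.02222 h⁻¹
CL = k × Vd = 0.02222 × 401 = 8.910 L/h
At steady state, F × (Dose/τ) = Css × CL.
Dose = Css × CL × τ / F = 29.5 × 8.910 × 10.6 / 0.41 = 6796 mg

6800 mg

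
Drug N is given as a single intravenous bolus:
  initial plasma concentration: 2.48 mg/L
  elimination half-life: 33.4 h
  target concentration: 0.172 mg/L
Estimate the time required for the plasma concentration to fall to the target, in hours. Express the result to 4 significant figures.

128.6 h

k = ln2 / t½ = 0.693147 / 33.4 = 0.02075 h⁻¹
t = ln(C₀ / C) / k = ln(2.480 / 0.172) / 0.02075
  = ln(14.42) / 0.02075 = 2.669 / 0.02075 = 128.6 h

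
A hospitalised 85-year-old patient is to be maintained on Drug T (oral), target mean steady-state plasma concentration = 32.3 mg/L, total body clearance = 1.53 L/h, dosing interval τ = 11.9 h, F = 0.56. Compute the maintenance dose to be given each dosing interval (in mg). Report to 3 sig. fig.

1050 mg

At steady state, F × (Dose/τ) = Css × CL.
Dose = Css × CL × τ / F = 32.3 × 1.530 × 11.9 / 0.56 = 1050 mg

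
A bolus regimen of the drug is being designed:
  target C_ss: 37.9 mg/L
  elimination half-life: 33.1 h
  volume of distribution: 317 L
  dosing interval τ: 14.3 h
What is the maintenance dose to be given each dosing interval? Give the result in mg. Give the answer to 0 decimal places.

k = ln2 / t½ = 0.693147 / 33.1 = 0.02094 h⁻¹
CL = k × Vd = 0.02094 × 317 = 6.638 L/h
At steady state, Dose/τ = Css × CL.
Dose = Css × CL × τ = 37.9 × 6.638 × 14.3 = 3598 mg

3598 mg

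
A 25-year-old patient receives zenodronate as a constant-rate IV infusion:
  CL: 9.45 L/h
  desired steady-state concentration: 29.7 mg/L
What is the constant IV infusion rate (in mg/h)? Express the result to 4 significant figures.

At steady state, infusion rate R₀ = Css × CL = 29.7 × 9.450 = 280.7 mg/h

280.7 mg/h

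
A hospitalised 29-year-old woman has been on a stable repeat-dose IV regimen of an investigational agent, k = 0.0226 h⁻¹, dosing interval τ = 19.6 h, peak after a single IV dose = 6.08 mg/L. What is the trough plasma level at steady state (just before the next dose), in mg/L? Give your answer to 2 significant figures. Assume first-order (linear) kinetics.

11 mg/L

e^(−kτ) = e^(−0.02260 × 19.6) = 0.6421
Accumulation ratio R = 1 / (1 − e^(−kτ)) = 1 / (1 − 0.6421) = 2.794
Steady-state trough = C₀ × R × e^(−kτ) = 6.08 × 2.794 × 0.6421 = 10.91 mg/L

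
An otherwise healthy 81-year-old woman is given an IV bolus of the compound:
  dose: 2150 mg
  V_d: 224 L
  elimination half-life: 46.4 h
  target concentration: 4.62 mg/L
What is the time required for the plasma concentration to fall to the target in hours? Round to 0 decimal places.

49 h

C₀ = Dose / Vd = 2150 / 224 = 9.598 mg/L
k = ln2 / t½ = 0.693147 / 46.4 = 0.01494 h⁻¹
t = ln(C₀ / C) / k = ln(9.598 / 4.62) / 0.01494
  = ln(2.077) / 0.01494 = 0.7309 / 0.01494 = 48.92 h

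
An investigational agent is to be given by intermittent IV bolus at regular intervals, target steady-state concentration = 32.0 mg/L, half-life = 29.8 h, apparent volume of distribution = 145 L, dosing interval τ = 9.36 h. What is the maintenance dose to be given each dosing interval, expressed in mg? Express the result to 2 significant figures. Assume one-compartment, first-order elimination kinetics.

k = ln2 / t½ = 0.693147 / 29.8 = 0.02326 h⁻¹
CL = k × Vd = 0.02326 × 145 = 3.373 L/h
At steady state, Dose/τ = Css × CL.
Dose = Css × CL × τ = 32.0 × 3.373 × 9.36 = 1010 mg

1000 mg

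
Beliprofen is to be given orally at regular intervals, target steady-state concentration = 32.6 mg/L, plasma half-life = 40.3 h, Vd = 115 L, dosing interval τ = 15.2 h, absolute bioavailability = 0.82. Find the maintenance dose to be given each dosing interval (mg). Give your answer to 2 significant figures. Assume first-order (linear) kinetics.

1200 mg

k = ln2 / t½ = 0.693147 / 40.3 = 0.01720 h⁻¹
CL = k × Vd = 0.01720 × 115 = 1.978 L/h
At steady state, F × (Dose/τ) = Css × CL.
Dose = Css × CL × τ / F = 32.6 × 1.978 × 15.2 / 0.82 = 1195 mg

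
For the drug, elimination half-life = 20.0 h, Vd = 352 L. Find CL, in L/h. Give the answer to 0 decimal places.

12 L/h

k = ln2 / t½ = 0.693147 / 20.0 = 0.03466 h⁻¹
CL = k × Vd = 0.03466 × 352 = 12.20 L/h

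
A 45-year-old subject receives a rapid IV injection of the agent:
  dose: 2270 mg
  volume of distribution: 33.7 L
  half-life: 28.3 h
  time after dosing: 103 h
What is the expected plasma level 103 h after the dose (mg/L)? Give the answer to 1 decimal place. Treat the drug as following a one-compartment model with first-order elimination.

5.4 mg/L

C₀ = Dose / Vd = 2270 / 33.7 = 67.36 mg/L
k = ln2 / t½ = 0.693147 / 28.3 = 0.02449 h⁻¹
C = C₀ · e^(−k·t) = 67.36 × e^(−0.02449 × 103)
  = 67.36 × 0.08026 = 5.406 mg/L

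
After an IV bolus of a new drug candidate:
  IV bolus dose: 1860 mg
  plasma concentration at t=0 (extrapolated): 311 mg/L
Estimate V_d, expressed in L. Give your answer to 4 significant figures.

Vd = Dose / C₀ = 1860 / 311 = 5.981 L

5.981 L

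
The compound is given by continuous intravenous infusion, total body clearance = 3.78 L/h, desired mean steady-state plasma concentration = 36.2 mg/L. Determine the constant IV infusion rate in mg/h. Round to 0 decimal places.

137 mg/h

At steady state, infusion rate R₀ = Css × CL = 36.2 × 3.780 = 136.8 mg/h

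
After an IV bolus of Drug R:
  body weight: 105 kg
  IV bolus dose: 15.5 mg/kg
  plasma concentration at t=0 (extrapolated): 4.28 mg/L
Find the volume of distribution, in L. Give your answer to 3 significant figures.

Dose = 15.5 × 105 = 1628 mg
Vd = Dose / C₀ = 1628 / 4.28 = 380.4 L

380 L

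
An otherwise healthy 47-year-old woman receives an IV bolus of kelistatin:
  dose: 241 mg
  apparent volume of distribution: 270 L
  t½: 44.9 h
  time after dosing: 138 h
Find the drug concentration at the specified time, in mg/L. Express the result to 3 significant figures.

C₀ = Dose / Vd = 241.0 / 270 = 0.8926 mg/L
k = ln2 / t½ = 0.693147 / 44.9 = 0.01544 h⁻¹
C = C₀ · e^(−k·t) = 0.8926 × e^(−0.01544 × 138)
  = 0.8926 × 0.1188 = 0.1060 mg/L

0.106 mg/L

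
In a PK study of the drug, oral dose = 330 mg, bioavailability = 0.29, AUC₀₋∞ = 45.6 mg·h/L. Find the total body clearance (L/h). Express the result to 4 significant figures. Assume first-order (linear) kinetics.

CL = F·Dose / AUC = 0.29 × 330 / 45.6 = 2.099 L/h

2.099 L/h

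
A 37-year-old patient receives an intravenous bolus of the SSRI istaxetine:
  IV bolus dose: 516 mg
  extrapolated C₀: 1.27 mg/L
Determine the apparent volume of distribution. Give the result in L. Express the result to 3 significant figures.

Vd = Dose / C₀ = 516.0 / 1.27 = 406.3 L

406 L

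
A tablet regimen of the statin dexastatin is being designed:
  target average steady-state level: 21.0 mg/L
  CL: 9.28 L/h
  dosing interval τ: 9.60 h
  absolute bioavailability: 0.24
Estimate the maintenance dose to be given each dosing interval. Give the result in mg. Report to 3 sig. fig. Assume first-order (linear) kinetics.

At steady state, F × (Dose/τ) = Css × CL.
Dose = Css × CL × τ / F = 21.0 × 9.280 × 9.60 / 0.24 = 7795 mg

7800 mg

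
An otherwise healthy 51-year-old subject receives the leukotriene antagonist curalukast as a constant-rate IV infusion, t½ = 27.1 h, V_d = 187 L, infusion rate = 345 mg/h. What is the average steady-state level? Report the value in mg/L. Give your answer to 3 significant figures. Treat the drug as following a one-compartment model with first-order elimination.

72.1 mg/L

k = ln2 / t½ = 0.693147 / 27.1 = 0.02558 h⁻¹
CL = k × Vd = 0.02558 × 187 = 4.783 L/h
At steady state Css = R₀ / CL = 345 / 4.783 = 72.13 mg/L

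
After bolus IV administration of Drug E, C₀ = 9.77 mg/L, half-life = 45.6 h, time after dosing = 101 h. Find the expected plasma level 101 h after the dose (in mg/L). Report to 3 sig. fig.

k = ln2 / t½ = 0.693147 / 45.6 = 0.01520 h⁻¹
C = C₀ · e^(−k·t) = 9.770 × e^(−0.01520 × 101)
  = 9.770 × 0.2154 = 2.104 mg/L

2.10 mg/L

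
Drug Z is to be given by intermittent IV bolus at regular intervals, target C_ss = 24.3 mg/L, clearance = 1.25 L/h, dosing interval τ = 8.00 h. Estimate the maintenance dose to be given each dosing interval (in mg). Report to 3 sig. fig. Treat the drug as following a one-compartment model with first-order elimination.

At steady state, Dose/τ = Css × CL.
Dose = Css × CL × τ = 24.3 × 1.250 × 8.00 = 243.0 mg

243 mg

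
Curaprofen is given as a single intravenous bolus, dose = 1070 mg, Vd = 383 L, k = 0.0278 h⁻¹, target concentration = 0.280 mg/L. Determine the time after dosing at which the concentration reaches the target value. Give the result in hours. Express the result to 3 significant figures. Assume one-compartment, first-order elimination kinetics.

82.7 h

C₀ = Dose / Vd = 1070 / 383 = 2.794 mg/L
t = ln(C₀ / C) / k = ln(2.794 / 0.280) / 0.02780
  = ln(9.979) / 0.02780 = 2.300 / 0.02780 = 82.73 h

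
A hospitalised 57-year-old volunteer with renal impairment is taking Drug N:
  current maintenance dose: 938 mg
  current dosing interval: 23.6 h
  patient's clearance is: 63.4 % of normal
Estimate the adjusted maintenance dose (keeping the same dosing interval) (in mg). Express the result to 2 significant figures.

To keep the same average steady-state level, dosing rate must scale with clearance.
CL ratio = 63.4 / 100 = 0.6340
New dose (same interval) = 938 × 0.6340 = 594.7 mg

590 mg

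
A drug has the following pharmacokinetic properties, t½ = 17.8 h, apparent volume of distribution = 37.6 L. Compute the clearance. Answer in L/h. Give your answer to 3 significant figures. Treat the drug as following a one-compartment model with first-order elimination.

k = ln2 / t½ = 0.693147 / 17.8 = 0.03894 h⁻¹
CL = k × Vd = 0.03894 × 37.6 = 1.464 L/h

1.46 L/h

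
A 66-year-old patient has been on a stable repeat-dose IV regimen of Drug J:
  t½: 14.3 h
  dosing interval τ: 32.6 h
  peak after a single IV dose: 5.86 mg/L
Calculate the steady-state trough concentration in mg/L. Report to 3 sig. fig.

1.52 mg/L

k = ln2 / t½ = 0.693147 / 14.3 = 0.04847 h⁻¹
e^(−kτ) = e^(−0.04847 × 32.6) = 0.2059
Accumulation ratio R = 1 / (1 − e^(−kτ)) = 1 / (1 − 0.2059) = 1.259
Steady-state trough = C₀ × R × e^(−kτ) = 5.86 × 1.259 × 0.2059 = 1.519 mg/L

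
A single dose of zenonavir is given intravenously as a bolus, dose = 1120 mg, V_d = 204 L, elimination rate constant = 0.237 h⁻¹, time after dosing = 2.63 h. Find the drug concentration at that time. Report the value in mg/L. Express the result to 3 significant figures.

C₀ = Dose / Vd = 1120 / 204 = 5.490 mg/L
C = C₀ · e^(−k·t) = 5.490 × e^(−0.2370 × 2.63)
  = 5.490 × 0.5362 = 2.944 mg/L

2.94 mg/L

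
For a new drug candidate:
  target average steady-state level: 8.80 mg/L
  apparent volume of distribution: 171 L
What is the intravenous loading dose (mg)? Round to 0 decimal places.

1505 mg

LD = Css × Vd = 8.80 × 171 = 1505 mg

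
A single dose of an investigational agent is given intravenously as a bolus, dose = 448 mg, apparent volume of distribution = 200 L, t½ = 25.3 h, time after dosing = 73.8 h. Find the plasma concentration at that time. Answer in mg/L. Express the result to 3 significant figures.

C₀ = Dose / Vd = 448.0 / 200 = 2.240 mg/L
k = ln2 / t½ = 0.693147 / 25.3 = 0.02740 h⁻¹
C = C₀ · e^(−k·t) = 2.240 × e^(−0.02740 × 73.8)
  = 2.240 × 0.1324 = 0.2966 mg/L

0.297 mg/L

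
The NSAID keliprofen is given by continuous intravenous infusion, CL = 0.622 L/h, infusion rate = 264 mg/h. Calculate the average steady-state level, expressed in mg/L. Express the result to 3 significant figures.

424 mg/L

At steady state Css = R₀ / CL = 264 / 0.6220 = 424.4 mg/L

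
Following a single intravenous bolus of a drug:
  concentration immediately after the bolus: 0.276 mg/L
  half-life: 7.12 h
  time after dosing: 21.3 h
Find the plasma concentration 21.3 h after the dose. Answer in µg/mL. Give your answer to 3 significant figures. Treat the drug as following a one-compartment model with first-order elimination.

0.0347 µg/mL

k = ln2 / t½ = 0.693147 / 7.12 = 0.09735 h⁻¹
C = C₀ · e^(−k·t) = 0.2760 × e^(−0.09735 × 21.3)
  = 0.2760 × 0.1257 = 0.03469 mg/L
(0.03469 mg/L = 0.03469 µg/mL)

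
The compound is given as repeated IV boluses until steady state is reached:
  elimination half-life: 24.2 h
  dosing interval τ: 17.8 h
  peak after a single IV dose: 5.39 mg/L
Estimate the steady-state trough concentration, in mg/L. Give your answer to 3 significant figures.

8.11 mg/L

k = ln2 / t½ = 0.693147 / 24.2 = 0.02864 h⁻¹
e^(−kτ) = e^(−0.02864 × 17.8) = 0.6006
Accumulation ratio R = 1 / (1 − e^(−kτ)) = 1 / (1 − 0.6006) = 2.504
Steady-state trough = C₀ × R × e^(−kτ) = 5.39 × 2.504 × 0.6006 = 8.106 mg/L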